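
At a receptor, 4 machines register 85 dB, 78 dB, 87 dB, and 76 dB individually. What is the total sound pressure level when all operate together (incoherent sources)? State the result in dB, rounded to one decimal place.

89.6 dB

For uncorrelated sources the intensities add, so convert each level to linear form, sum, and take 10·log₁₀ of the total.
Σ 10^(L/10) = 10^(85/10) + 10^(78/10) + 10^(87/10) + 10^(76/10) = 9.203e+08.
L_total = 10·log₁₀(9.203e+08) = 89.64 dB.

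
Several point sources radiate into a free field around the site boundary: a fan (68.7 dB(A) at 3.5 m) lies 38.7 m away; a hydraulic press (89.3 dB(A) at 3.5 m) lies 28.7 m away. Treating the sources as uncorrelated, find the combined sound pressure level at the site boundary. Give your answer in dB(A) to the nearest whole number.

71 dB(A)

Propagate each source to the receiver with L = L_ref − 20·log₁₀(r/r_ref), then add intensities.
fan: 68.7 − 20·log₁₀(38.7/3.5) = 68.7 − 20.87 = 47.83 dB(A).
hydraulic press: 89.3 − 20·log₁₀(28.7/3.5) = 89.3 − 18.28 = 71.02 dB(A).
Σ 10^(L/10) = 1.272e+07 → L_total = 10·log₁₀(1.272e+07) = 71.04 dB(A).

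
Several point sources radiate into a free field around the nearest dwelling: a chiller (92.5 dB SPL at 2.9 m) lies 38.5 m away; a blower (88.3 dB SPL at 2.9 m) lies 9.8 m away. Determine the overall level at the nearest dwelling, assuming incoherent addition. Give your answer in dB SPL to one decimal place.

78.4 dB SPL

Propagate each source to the receiver with L = L_ref − 20·log₁₀(r/r_ref), then add intensities.
chiller: 92.5 − 20·log₁₀(38.5/2.9) = 92.5 − 22.46 = 70.04 dB SPL.
blower: 88.3 − 20·log₁₀(9.8/2.9) = 88.3 − 10.58 = 77.72 dB SPL.
Σ 10^(L/10) = 6.929e+07 → L_total = 10·log₁₀(6.929e+07) = 78.41 dB SPL.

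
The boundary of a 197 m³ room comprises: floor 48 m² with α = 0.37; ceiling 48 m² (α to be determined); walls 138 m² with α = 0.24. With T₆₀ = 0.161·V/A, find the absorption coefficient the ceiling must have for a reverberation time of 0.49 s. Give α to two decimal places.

From T₆₀ = 0.161·V/A, the target T₆₀ = 0.49 s needs A = 0.161·197/0.49 = 64.73 m².
Absorption from the other surfaces = 48·0.37 + 138·0.24 = 50.88 m², so the ceiling must supply 13.85 m² over 48 m².
α = 13.85/48 = 0.289.

0.29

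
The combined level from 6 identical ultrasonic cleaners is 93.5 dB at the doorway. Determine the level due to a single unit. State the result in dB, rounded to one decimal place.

85.7 dB

Dividing the total intensity by 6 lowers the level by 10·log₁₀ 6 = 7.782 dB: L₁ = 93.5 − 7.782.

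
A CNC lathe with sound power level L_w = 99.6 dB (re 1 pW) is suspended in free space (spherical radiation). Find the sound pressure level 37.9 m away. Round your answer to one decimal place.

57.0 dB

L_p = L_w − 10·log₁₀(4π·r²) with r = 37.9 m.
4π·r² = 1.805e+04 m², 10·log₁₀ of that is 42.565 dB.
L_p = 99.6 − 42.565 = 57.04 dB.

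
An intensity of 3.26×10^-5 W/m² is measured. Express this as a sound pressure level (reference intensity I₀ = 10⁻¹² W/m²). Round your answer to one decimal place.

L = 10·log₁₀(I/I₀) = 10·log₁₀(3.26×10^-5/10⁻¹²) = 10·log₁₀(3.26×10^7).
L = 10·(0.5132 + 7) = 75.13 dB.

75.1 dB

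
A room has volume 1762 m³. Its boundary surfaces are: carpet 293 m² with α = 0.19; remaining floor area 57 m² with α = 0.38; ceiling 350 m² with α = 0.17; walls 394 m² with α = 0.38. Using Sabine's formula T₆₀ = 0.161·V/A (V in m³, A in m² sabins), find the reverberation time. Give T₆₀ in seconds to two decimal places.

0.99 s

Summing Sᵢαᵢ: 293·0.19 + 57·0.38 + 350·0.17 + 394·0.38 = 286.55 m².
T₆₀ = 0.161 × 1762 / 286.55 = 0.990 s.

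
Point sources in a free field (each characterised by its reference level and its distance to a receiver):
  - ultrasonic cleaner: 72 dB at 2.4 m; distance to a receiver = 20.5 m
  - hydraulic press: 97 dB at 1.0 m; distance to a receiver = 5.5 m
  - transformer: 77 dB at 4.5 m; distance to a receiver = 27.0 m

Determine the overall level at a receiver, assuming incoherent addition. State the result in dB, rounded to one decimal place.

82.2 dB

First find each source's level at the receiver (point-source: −20·log₁₀(r/r_ref)), then combine on an intensity basis.
ultrasonic cleaner: 72 − 20·log₁₀(20.5/2.4) = 72 − 18.63 = 53.37 dB.
hydraulic press: 97 − 20·log₁₀(5.5/1.0) = 97 − 14.81 = 82.19 dB.
transformer: 77 − 20·log₁₀(27.0/4.5) = 77 − 15.56 = 61.44 dB.
Σ 10^(L/10) = 1.673e+08 → L_total = 10·log₁₀(1.673e+08) = 82.23 dB.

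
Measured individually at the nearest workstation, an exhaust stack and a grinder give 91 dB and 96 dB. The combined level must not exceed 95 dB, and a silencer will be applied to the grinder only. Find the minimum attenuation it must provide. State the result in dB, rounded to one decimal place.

Fixed contribution from the other source: Σ 10^(L/10) = 10^(91/10) = 1.259e+09 (91.00 dB).
The limit corresponds to 10^(95/10) = 3.162e+09; subtracting the fixed part leaves 1.903e+09 for the grinder, i.e. 92.80 dB.
So the grinder must be reduced from 96 to 92.80 dB: IL = 3.20 dB.

3.2 dB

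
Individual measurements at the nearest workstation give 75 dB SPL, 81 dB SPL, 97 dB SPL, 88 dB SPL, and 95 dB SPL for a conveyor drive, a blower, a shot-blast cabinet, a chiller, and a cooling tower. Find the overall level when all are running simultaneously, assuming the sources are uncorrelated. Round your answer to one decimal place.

For uncorrelated sources the intensities add, so convert each level to linear form, sum, and take 10·log₁₀ of the total.
Σ 10^(L/10) = 10^(75/10) + 10^(81/10) + 10^(97/10) + 10^(88/10) + 10^(95/10) = 8.963e+09.
L_total = 10·log₁₀(8.963e+09) = 99.52 dB SPL.

99.5 dB SPL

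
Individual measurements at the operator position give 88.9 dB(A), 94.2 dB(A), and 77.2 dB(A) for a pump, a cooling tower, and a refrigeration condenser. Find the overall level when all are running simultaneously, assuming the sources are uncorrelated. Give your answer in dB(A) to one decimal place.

Incoherent sources combine by intensity addition: L_total = 10·log₁₀(Σ 10^(L_i/10)).
Σ 10^(L/10) = 10^(88.9/10) + 10^(94.2/10) + 10^(77.2/10) = 3.459e+09.
L_total = 10·log₁₀(3.459e+09) = 95.39 dB(A).

95.4 dB(A)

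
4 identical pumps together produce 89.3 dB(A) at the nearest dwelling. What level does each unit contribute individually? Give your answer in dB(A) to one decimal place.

83.3 dB(A)

Dividing the total intensity by 4 lowers the level by 10·log₁₀ 4 = 6.021 dB: L₁ = 89.3 − 6.021.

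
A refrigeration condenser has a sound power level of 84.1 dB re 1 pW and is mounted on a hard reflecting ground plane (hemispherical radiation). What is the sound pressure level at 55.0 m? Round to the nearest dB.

The power spreads over a hemisphere of area 2π·r², so L_p = L_w − 10·log₁₀(2π·r²).
2π·r² = 1.901e+04 m², 10·log₁₀ of that is 42.789 dB.
L_p = 84.1 − 42.789 = 41.31 dB.

41 dB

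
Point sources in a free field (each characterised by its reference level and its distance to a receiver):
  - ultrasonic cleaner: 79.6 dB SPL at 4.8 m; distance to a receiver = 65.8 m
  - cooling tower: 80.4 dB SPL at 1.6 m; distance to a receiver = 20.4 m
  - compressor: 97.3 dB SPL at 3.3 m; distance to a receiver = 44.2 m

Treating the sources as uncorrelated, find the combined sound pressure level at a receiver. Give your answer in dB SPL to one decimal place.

74.9 dB SPL

Apply inverse-square spreading to bring every level to the receiver, then sum 10^(L/10).
ultrasonic cleaner: 79.6 − 20·log₁₀(65.8/4.8) = 79.6 − 22.74 = 56.86 dB SPL.
cooling tower: 80.4 − 20·log₁₀(20.4/1.6) = 80.4 − 22.11 = 58.29 dB SPL.
compressor: 97.3 − 20·log₁₀(44.2/3.3) = 97.3 − 22.54 = 74.76 dB SPL.
Σ 10^(L/10) = 3.110e+07 → L_total = 10·log₁₀(3.110e+07) = 74.93 dB SPL.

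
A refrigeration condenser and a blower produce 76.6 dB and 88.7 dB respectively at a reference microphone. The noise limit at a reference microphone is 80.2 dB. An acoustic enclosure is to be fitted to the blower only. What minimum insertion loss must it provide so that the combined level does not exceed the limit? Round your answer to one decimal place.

11.0 dB

Everything except the blower sums to 10^(76.6/10) = 4.571e+07 in linear terms, 76.60 dB.
To meet 80.2 dB overall, the treated blower may contribute at most 10^(80.2/10) − 4.571e+07 = 5.900e+07, i.e. 77.71 dB.
Required insertion loss = 88.7 − 77.71 = 10.99 dB.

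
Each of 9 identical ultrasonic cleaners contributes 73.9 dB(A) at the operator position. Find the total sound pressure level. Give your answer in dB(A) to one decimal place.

83.4 dB(A)

N identical incoherent sources raise the level by 10·log₁₀ N.
L_total = 73.9 + 10·log₁₀(9) = 73.9 + 9.542 = 83.44 dB(A).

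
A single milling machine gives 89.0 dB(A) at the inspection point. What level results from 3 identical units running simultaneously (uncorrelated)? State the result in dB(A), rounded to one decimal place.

93.8 dB(A)

N identical incoherent sources raise the level by 10·log₁₀ N.
L_total = 89.0 + 10·log₁₀(3) = 89.0 + 4.771 = 93.77 dB(A).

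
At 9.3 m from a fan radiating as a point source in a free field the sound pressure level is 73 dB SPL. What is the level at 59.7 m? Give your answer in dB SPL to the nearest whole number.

57 dB SPL

Point-source attenuation: ΔL = 20·log₁₀(r₂/r₁) = 20·log₁₀(59.7/9.3) = 16.150 dB.
L₂ = 73 − 20·log₁₀(59.7/9.3) = 73 − 16.150 = 56.85 dB SPL.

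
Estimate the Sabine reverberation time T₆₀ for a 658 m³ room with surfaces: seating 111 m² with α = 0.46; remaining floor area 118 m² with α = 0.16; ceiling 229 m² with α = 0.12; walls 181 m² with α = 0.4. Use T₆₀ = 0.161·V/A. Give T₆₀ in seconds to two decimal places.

Summing Sᵢαᵢ: 111·0.46 + 118·0.16 + 229·0.12 + 181·0.4 = 169.82 m².
T₆₀ = 0.161·V/A = 0.161·658/169.82 = 0.624 s.

0.62 s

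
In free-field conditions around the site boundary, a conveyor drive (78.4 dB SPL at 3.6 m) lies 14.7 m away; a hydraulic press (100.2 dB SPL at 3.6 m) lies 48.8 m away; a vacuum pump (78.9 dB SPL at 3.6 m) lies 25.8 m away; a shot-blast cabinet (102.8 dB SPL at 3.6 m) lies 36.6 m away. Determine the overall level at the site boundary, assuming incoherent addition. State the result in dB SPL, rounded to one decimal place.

Apply inverse-square spreading to bring every level to the receiver, then sum 10^(L/10).
conveyor drive: 78.4 − 20·log₁₀(14.7/3.6) = 78.4 − 12.22 = 66.18 dB SPL.
hydraulic press: 100.2 − 20·log₁₀(48.8/3.6) = 100.2 − 22.64 = 77.56 dB SPL.
vacuum pump: 78.9 − 20·log₁₀(25.8/3.6) = 78.9 − 17.11 = 61.79 dB SPL.
shot-blast cabinet: 102.8 − 20·log₁₀(36.6/3.6) = 102.8 − 20.14 = 82.66 dB SPL.
Σ 10^(L/10) = 2.470e+08 → L_total = 10·log₁₀(2.470e+08) = 83.93 dB SPL.

83.9 dB SPL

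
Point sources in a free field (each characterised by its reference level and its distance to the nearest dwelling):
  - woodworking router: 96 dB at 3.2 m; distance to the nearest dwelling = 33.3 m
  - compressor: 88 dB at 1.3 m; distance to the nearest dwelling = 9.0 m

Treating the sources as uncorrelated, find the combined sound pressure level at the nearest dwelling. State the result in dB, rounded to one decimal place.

Apply inverse-square spreading to bring every level to the receiver, then sum 10^(L/10).
woodworking router: 96 − 20·log₁₀(33.3/3.2) = 96 − 20.35 = 75.65 dB.
compressor: 88 − 20·log₁₀(9.0/1.3) = 88 − 16.81 = 71.19 dB.
Σ 10^(L/10) = 4.993e+07 → L_total = 10·log₁₀(4.993e+07) = 76.98 dB.

77.0 dB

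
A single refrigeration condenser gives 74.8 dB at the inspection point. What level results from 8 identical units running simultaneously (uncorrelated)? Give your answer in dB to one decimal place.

L_total = L₁ + 10·log₁₀ N for N identical incoherent sources.
L_total = 74.8 + 10·log₁₀(8) = 74.8 + 9.031 = 83.83 dB.

83.8 dB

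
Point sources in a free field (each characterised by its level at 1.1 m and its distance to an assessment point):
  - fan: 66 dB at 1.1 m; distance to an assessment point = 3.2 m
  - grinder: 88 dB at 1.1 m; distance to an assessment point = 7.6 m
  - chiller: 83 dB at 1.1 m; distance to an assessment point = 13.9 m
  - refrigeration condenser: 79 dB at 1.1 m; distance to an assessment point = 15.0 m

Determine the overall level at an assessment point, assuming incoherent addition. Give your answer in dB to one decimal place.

71.9 dB

Propagate each source to the receiver with L = L_ref − 20·log₁₀(r/r_ref), then add intensities.
fan: 66 − 20·log₁₀(3.2/1.1) = 66 − 9.28 = 56.72 dB.
grinder: 88 − 20·log₁₀(7.6/1.1) = 88 − 16.79 = 71.21 dB.
chiller: 83 − 20·log₁₀(13.9/1.1) = 83 − 22.03 = 60.97 dB.
refrigeration condenser: 79 − 20·log₁₀(15.0/1.1) = 79 − 22.69 = 56.31 dB.
Σ 10^(L/10) = 1.536e+07 → L_total = 10·log₁₀(1.536e+07) = 71.87 dB.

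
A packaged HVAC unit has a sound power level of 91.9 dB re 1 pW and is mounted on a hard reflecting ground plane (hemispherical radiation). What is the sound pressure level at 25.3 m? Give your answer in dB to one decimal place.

The power spreads over a hemisphere of area 2π·r², so L_p = L_w − 10·log₁₀(2π·r²).
2π·r² = 4022 m², 10·log₁₀ of that is 36.044 dB.
L_p = 91.9 − 36.044 = 55.86 dB.

55.9 dB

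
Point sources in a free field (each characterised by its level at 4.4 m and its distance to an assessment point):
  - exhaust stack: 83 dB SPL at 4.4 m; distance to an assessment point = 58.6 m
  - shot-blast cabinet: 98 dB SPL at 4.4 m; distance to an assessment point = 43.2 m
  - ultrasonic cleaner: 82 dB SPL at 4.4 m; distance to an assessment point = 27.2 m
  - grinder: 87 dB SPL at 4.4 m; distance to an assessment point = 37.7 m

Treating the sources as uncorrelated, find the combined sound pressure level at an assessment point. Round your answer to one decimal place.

First find each source's level at the receiver (point-source: −20·log₁₀(r/r_ref)), then combine on an intensity basis.
exhaust stack: 83 − 20·log₁₀(58.6/4.4) = 83 − 22.49 = 60.51 dB SPL.
shot-blast cabinet: 98 − 20·log₁₀(43.2/4.4) = 98 − 19.84 = 78.16 dB SPL.
ultrasonic cleaner: 82 − 20·log₁₀(27.2/4.4) = 82 − 15.82 = 66.18 dB SPL.
grinder: 87 − 20·log₁₀(37.7/4.4) = 87 − 18.66 = 68.34 dB SPL.
Σ 10^(L/10) = 7.755e+07 → L_total = 10·log₁₀(7.755e+07) = 78.90 dB SPL.

78.9 dB SPL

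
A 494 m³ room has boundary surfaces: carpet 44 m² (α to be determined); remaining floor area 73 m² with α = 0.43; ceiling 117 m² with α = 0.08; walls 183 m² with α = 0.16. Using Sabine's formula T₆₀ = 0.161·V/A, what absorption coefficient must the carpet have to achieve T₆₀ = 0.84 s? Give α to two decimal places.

0.56

Required total absorption A = 0.161·494/0.84 = 94.68 m².
Absorption from the other surfaces = 73·0.43 + 117·0.08 + 183·0.16 = 70.03 m², so the carpet must supply 24.65 m² over 44 m².
α = 24.65/44 = 0.560.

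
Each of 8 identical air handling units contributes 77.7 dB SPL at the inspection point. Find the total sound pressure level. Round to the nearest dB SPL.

87 dB SPL

N identical incoherent sources raise the level by 10·log₁₀ N.
L_total = 77.7 + 10·log₁₀(8) = 77.7 + 9.031 = 86.73 dB SPL.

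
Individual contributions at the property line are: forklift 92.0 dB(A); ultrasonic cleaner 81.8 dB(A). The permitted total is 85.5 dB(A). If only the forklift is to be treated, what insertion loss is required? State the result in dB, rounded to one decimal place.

Everything except the forklift sums to 10^(81.8/10) = 1.514e+08 in linear terms, 81.80 dB(A).
To meet 85.5 dB(A) overall, the treated forklift may contribute at most 10^(85.5/10) − 1.514e+08 = 2.035e+08, i.e. 83.08 dB(A).
So the forklift must be reduced from 92.0 to 83.08 dB(A): IL = 8.92 dB.

8.9 dB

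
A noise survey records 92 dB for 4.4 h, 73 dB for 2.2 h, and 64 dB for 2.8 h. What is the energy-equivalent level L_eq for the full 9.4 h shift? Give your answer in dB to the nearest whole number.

L_eq = 10·log₁₀[(1/T)·Σ tᵢ·10^(Lᵢ/10)] with T = 9.4 h.
Σ tᵢ·10^(Lᵢ/10) = 4.4·10^(92/10) + 2.2·10^(73/10) + 2.8·10^(64/10) = 7.024e+09.
L_eq = 10·log₁₀(7.024e+09/9.4) = 88.73 dB.

89 dB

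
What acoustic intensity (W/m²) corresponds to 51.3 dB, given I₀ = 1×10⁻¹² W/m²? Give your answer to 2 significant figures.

L = 10·log₁₀(I/I₀) ⇒ I = I₀·10^(L/10) = 10⁻¹² × 10^5.13.

1.3e-07 W/m²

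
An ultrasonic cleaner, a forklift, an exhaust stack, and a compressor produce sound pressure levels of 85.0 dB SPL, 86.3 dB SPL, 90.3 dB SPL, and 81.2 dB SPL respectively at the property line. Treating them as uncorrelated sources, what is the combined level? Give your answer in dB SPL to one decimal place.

Incoherent sources combine by intensity addition: L_total = 10·log₁₀(Σ 10^(L_i/10)).
Σ 10^(L/10) = 10^(85.0/10) + 10^(86.3/10) + 10^(90.3/10) + 10^(81.2/10) = 1.946e+09.
L_total = 10·log₁₀(1.946e+09) = 92.89 dB SPL.

92.9 dB SPL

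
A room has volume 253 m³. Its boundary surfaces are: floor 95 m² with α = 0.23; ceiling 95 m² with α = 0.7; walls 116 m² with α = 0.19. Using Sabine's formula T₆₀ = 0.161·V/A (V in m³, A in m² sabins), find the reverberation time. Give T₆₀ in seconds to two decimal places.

A = Σ Sᵢαᵢ = 95·0.23 + 95·0.7 + 116·0.19 = 110.39 m².
T₆₀ = 0.161 × 253 / 110.39 = 0.369 s.

0.37 s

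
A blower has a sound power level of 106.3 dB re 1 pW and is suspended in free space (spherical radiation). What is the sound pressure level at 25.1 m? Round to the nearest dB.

67 dB

The power spreads over a sphere of area 4π·r², so L_p = L_w − 10·log₁₀(4π·r²).
4π·r² = 7917 m², 10·log₁₀ of that is 38.986 dB.
L_p = 106.3 − 38.986 = 67.31 dB.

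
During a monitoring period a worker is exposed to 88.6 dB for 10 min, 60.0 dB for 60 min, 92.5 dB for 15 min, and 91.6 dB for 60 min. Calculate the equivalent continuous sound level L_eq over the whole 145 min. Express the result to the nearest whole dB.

89 dB

Weight each interval's intensity by its duration and average over T = 145 min:
Σ tᵢ·10^(Lᵢ/10) = 10·10^(88.6/10) + 60·10^(60.0/10) + 15·10^(92.5/10) + 60·10^(91.6/10) = 1.207e+11.
L_eq = 10·log₁₀(1.207e+11/145) = 89.20 dB.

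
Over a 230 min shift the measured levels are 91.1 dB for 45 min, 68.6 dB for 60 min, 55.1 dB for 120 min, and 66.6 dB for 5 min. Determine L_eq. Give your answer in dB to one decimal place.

84.1 dB

The energy average is taken in the linear domain: L_eq = 10·log₁₀[(Σ tᵢ·10^(Lᵢ/10))/T], T = 230 min.
Σ tᵢ·10^(Lᵢ/10) = 45·10^(91.1/10) + 60·10^(68.6/10) + 120·10^(55.1/10) + 5·10^(66.6/10) = 5.847e+10.
L_eq = 10·log₁₀(5.847e+10/230) = 84.05 dB.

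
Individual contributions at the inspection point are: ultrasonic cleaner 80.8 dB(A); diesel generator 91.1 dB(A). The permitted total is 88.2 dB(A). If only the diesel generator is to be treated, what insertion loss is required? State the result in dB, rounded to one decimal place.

Everything except the diesel generator sums to 10^(80.8/10) = 1.202e+08 in linear terms, 80.80 dB(A).
To meet 88.2 dB(A) overall, the treated diesel generator may contribute at most 10^(88.2/10) − 1.202e+08 = 5.405e+08, i.e. 87.33 dB(A).
Required insertion loss = 91.1 − 87.33 = 3.77 dB.

3.8 dB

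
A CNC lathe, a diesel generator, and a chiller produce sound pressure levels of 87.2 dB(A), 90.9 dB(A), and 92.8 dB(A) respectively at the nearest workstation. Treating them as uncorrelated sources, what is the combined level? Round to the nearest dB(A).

For uncorrelated sources the intensities add, so convert each level to linear form, sum, and take 10·log₁₀ of the total.
Σ 10^(L/10) = 10^(87.2/10) + 10^(90.9/10) + 10^(92.8/10) = 3.661e+09.
L_total = 10·log₁₀(3.661e+09) = 95.64 dB(A).

96 dB(A)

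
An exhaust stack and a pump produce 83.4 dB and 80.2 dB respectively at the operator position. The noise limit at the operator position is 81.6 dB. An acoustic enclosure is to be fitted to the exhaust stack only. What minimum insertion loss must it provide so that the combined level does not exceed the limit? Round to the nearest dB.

7 dB

Everything except the exhaust stack sums to 10^(80.2/10) = 1.047e+08 in linear terms, 80.20 dB.
The limit corresponds to 10^(81.6/10) = 1.445e+08; subtracting the fixed part leaves 3.983e+07 for the exhaust stack, i.e. 76.00 dB.
So the exhaust stack must be reduced from 83.4 to 76.00 dB: IL = 7.40 dB.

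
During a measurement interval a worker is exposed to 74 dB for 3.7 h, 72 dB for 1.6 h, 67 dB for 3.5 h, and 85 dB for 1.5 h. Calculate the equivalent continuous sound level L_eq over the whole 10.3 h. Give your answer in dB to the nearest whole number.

78 dB

L_eq = 10·log₁₀[(1/T)·Σ tᵢ·10^(Lᵢ/10)] with T = 10.3 h.
Σ tᵢ·10^(Lᵢ/10) = 3.7·10^(74/10) + 1.6·10^(72/10) + 3.5·10^(67/10) + 1.5·10^(85/10) = 6.102e+08.
L_eq = 10·log₁₀(6.102e+08/10.3) = 77.73 dB.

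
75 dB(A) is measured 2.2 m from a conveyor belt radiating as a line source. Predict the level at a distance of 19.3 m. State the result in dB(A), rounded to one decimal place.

65.6 dB(A)

For a line source, L₂ = L₁ − 10·log₁₀(r₂/r₁).
L₂ = 75 − 10·log₁₀(19.3/2.2) = 75 − 9.431 = 65.57 dB(A).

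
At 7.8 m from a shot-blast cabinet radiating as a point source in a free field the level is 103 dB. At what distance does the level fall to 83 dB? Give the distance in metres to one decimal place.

Point-source spreading drops the level by 20·log₁₀(r₂/r₁); inverting, r₂/r₁ = 10^(ΔL/20).
r₂ = 7.8·10^((103−83)/20) = 7.8·10^(20.0/20) = 78.00 m.

78.0 m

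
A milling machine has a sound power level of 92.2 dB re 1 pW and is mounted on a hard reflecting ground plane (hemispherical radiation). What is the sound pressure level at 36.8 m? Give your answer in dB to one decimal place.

L_p = L_w − 10·log₁₀(2π·r²) with r = 36.8 m.
2π·r² = 8509 m², 10·log₁₀ of that is 39.299 dB.
L_p = 92.2 − 39.299 = 52.90 dB.

52.9 dB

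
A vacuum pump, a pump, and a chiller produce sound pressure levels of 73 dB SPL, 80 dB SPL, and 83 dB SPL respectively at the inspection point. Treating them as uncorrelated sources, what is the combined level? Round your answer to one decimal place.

For uncorrelated sources the intensities add, so convert each level to linear form, sum, and take 10·log₁₀ of the total.
Σ 10^(L/10) = 10^(73/10) + 10^(80/10) + 10^(83/10) = 3.195e+08.
L_total = 10·log₁₀(3.195e+08) = 85.04 dB SPL.

85.0 dB SPL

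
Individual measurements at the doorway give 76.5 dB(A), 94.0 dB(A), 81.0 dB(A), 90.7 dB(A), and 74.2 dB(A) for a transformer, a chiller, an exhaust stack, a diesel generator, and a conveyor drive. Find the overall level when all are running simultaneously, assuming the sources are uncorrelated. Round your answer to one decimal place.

Incoherent sources combine by intensity addition: L_total = 10·log₁₀(Σ 10^(L_i/10)).
Σ 10^(L/10) = 10^(76.5/10) + 10^(94.0/10) + 10^(81.0/10) + 10^(90.7/10) + 10^(74.2/10) = 3.884e+09.
L_total = 10·log₁₀(3.884e+09) = 95.89 dB(A).

95.9 dB(A)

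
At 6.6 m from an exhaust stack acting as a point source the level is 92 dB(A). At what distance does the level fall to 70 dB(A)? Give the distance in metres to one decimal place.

83.1 m

Point-source spreading drops the level by 20·log₁₀(r₂/r₁); inverting, r₂/r₁ = 10^(ΔL/20).
r₂ = 6.6·10^((92−70)/20) = 6.6·10^(22.0/20) = 83.09 m.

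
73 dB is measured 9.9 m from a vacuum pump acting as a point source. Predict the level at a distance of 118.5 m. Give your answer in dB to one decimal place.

51.4 dB

Spherical spreading from a point source gives a 20·log₁₀(r₂/r₁) drop.
L₂ = 73 − 20·log₁₀(118.5/9.9) = 73 − 21.562 = 51.44 dB.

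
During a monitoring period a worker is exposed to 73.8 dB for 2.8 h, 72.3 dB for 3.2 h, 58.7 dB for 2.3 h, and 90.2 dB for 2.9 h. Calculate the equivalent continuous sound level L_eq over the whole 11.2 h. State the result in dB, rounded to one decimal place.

84.5 dB

L_eq = 10·log₁₀[(1/T)·Σ tᵢ·10^(Lᵢ/10)] with T = 11.2 h.
Σ tᵢ·10^(Lᵢ/10) = 2.8·10^(73.8/10) + 3.2·10^(72.3/10) + 2.3·10^(58.7/10) + 2.9·10^(90.2/10) = 3.160e+09.
L_eq = 10·log₁₀(3.160e+09/11.2) = 84.50 dB.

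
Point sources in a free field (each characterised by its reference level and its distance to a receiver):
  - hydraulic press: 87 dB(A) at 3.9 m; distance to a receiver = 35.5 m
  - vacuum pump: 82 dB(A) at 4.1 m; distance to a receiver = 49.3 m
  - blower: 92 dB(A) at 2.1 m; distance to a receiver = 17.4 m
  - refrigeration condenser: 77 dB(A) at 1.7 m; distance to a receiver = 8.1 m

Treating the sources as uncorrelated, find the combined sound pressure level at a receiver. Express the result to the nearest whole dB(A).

75 dB(A)

Apply inverse-square spreading to bring every level to the receiver, then sum 10^(L/10).
hydraulic press: 87 − 20·log₁₀(35.5/3.9) = 87 − 19.18 = 67.82 dB(A).
vacuum pump: 82 − 20·log₁₀(49.3/4.1) = 82 − 21.60 = 60.40 dB(A).
blower: 92 − 20·log₁₀(17.4/2.1) = 92 − 18.37 = 73.63 dB(A).
refrigeration condenser: 77 − 20·log₁₀(8.1/1.7) = 77 − 13.56 = 63.44 dB(A).
Σ 10^(L/10) = 3.244e+07 → L_total = 10·log₁₀(3.244e+07) = 75.11 dB(A).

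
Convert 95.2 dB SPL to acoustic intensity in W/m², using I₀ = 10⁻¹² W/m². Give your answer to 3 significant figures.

0.00331 W/m²

I = I₀·10^(L/10) = 10⁻¹² × 10^(95.2/10) = 10^(-2.480).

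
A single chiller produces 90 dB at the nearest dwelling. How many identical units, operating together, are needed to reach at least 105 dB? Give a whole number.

32

The shortfall is 105 − 90 = 15.0 dB, and N units add 10·log₁₀ N, so need 10·log₁₀ N ≥ 15.0.
N ≥ 10^(15.0/10) = 31.623, so N = 32.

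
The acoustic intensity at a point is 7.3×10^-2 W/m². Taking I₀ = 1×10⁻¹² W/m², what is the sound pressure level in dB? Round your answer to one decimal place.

I/I₀ = 7.3×10^-2/10⁻¹² = 7.3×10^10, and L = 10·log₁₀(I/I₀).
L = 10·(0.8633 + 10) = 108.63 dB.

108.6 dB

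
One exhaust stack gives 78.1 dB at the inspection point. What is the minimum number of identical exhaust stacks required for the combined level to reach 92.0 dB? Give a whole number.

25

The shortfall is 92.0 − 78.1 = 13.9 dB, and N units add 10·log₁₀ N, so need 10·log₁₀ N ≥ 13.9.
N ≥ 10^(13.9/10) = 24.547, so N = 25.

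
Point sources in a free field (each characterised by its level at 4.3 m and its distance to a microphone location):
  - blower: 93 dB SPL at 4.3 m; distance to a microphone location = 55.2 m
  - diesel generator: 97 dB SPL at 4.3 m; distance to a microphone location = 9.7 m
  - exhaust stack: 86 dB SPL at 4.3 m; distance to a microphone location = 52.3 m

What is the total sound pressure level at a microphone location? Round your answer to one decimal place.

Propagate each source to the receiver with L = L_ref − 20·log₁₀(r/r_ref), then add intensities.
blower: 93 − 20·log₁₀(55.2/4.3) = 93 − 22.17 = 70.83 dB SPL.
diesel generator: 97 − 20·log₁₀(9.7/4.3) = 97 − 7.07 = 89.93 dB SPL.
exhaust stack: 86 − 20·log₁₀(52.3/4.3) = 86 − 21.70 = 64.30 dB SPL.
Σ 10^(L/10) = 9.997e+08 → L_total = 10·log₁₀(9.997e+08) = 90.00 dB SPL.

90.0 dB SPL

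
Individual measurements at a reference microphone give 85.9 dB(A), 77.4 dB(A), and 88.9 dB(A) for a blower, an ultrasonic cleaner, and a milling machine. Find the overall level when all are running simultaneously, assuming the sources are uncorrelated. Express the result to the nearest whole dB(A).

91 dB(A)

Incoherent sources combine by intensity addition: L_total = 10·log₁₀(Σ 10^(L_i/10)).
Σ 10^(L/10) = 10^(85.9/10) + 10^(77.4/10) + 10^(88.9/10) = 1.220e+09.
L_total = 10·log₁₀(1.220e+09) = 90.86 dB(A).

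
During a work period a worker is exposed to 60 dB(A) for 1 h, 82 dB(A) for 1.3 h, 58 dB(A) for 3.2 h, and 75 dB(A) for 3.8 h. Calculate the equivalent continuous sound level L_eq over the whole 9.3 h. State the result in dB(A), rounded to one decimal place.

75.5 dB(A)

Weight each interval's intensity by its duration and average over T = 9.3 h:
Σ tᵢ·10^(Lᵢ/10) = 1·10^(60/10) + 1.3·10^(82/10) + 3.2·10^(58/10) + 3.8·10^(75/10) = 3.292e+08.
L_eq = 10·log₁₀(3.292e+08/9.3) = 75.49 dB(A).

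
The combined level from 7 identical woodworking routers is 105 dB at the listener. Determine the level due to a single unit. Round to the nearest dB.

Dividing the total intensity by 7 lowers the level by 10·log₁₀ 7 = 8.451 dB: L₁ = 105 − 8.451.

97 dB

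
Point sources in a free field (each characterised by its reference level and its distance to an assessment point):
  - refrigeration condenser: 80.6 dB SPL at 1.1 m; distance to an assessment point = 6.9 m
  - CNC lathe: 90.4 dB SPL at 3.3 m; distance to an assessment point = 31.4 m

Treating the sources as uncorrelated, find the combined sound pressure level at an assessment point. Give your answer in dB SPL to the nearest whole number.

First find each source's level at the receiver (point-source: −20·log₁₀(r/r_ref)), then combine on an intensity basis.
refrigeration condenser: 80.6 − 20·log₁₀(6.9/1.1) = 80.6 − 15.95 = 64.65 dB SPL.
CNC lathe: 90.4 − 20·log₁₀(31.4/3.3) = 90.4 − 19.57 = 70.83 dB SPL.
Σ 10^(L/10) = 1.503e+07 → L_total = 10·log₁₀(1.503e+07) = 71.77 dB SPL.

72 dB SPL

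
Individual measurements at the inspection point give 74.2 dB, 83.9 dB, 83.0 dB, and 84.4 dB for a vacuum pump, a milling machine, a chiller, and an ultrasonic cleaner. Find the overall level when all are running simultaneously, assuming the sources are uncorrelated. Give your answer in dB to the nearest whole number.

Incoherent sources combine by intensity addition: L_total = 10·log₁₀(Σ 10^(L_i/10)).
Σ 10^(L/10) = 10^(74.2/10) + 10^(83.9/10) + 10^(83.0/10) + 10^(84.4/10) = 7.467e+08.
L_total = 10·log₁₀(7.467e+08) = 88.73 dB.

89 dB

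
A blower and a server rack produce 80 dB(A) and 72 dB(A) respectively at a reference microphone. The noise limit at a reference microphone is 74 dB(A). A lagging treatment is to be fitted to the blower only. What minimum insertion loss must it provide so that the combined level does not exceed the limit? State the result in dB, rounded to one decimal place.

10.3 dB

Everything except the blower sums to 10^(72/10) = 1.585e+07 in linear terms, 72.00 dB(A).
To meet 74 dB(A) overall, the treated blower may contribute at most 10^(74/10) − 1.585e+07 = 9.270e+06, i.e. 69.67 dB(A).
So the blower must be reduced from 80 to 69.67 dB(A): IL = 10.33 dB.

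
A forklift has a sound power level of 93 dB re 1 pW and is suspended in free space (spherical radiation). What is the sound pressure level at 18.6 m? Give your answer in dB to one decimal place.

56.6 dB

The power spreads over a sphere of area 4π·r², so L_p = L_w − 10·log₁₀(4π·r²).
4π·r² = 4347 m², 10·log₁₀ of that is 36.382 dB.
L_p = 93 − 36.382 = 56.62 dB.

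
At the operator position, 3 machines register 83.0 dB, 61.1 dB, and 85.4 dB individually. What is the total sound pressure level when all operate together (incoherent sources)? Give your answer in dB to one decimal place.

87.4 dB

For uncorrelated sources the intensities add, so convert each level to linear form, sum, and take 10·log₁₀ of the total.
Σ 10^(L/10) = 10^(83.0/10) + 10^(61.1/10) + 10^(85.4/10) = 5.476e+08.
L_total = 10·log₁₀(5.476e+08) = 87.38 dB.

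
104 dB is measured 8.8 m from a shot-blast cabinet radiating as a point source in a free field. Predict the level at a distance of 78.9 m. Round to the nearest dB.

85 dB

For a point source, L₂ = L₁ − 20·log₁₀(r₂/r₁).
L₂ = 104 − 20·log₁₀(78.9/8.8) = 104 − 19.052 = 84.95 dB.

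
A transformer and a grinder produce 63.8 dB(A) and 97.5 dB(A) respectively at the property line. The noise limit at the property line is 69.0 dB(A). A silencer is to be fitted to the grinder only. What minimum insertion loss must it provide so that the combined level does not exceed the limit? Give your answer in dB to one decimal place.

Everything except the grinder sums to 10^(63.8/10) = 2.399e+06 in linear terms, 63.80 dB(A).
The limit corresponds to 10^(69.0/10) = 7.943e+06; subtracting the fixed part leaves 5.544e+06 for the grinder, i.e. 67.44 dB(A).
So the grinder must be reduced from 97.5 to 67.44 dB(A): IL = 30.06 dB.

30.1 dB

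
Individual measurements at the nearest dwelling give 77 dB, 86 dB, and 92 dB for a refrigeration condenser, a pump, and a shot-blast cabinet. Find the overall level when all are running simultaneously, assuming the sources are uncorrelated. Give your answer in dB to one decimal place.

93.1 dB

Incoherent sources combine by intensity addition: L_total = 10·log₁₀(Σ 10^(L_i/10)).
Σ 10^(L/10) = 10^(77/10) + 10^(86/10) + 10^(92/10) = 2.033e+09.
L_total = 10·log₁₀(2.033e+09) = 93.08 dB.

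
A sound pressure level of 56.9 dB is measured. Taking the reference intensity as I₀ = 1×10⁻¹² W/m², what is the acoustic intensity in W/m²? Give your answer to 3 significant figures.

I = I₀·10^(L/10) = 10⁻¹² × 10^(56.9/10) = 10^(-6.310).

4.90e-07 W/m²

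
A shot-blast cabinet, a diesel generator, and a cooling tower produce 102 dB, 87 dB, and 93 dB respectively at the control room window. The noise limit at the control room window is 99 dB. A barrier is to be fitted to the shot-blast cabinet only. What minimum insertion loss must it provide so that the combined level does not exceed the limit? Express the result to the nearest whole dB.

The untreated sources together contribute 10^(87/10) + 10^(93/10) = 2.496e+09, i.e. 93.97 dB.
To meet 99 dB overall, the treated shot-blast cabinet may contribute at most 10^(99/10) − 2.496e+09 = 5.447e+09, i.e. 97.36 dB.
Required insertion loss = 102 − 97.36 = 4.64 dB.

5 dB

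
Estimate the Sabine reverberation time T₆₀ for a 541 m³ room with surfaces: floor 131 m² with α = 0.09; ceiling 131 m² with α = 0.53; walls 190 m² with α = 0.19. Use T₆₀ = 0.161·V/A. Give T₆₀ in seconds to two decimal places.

A = Σ Sᵢαᵢ = 131·0.09 + 131·0.53 + 190·0.19 = 117.32 m².
T₆₀ = 0.161·V/A = 0.161·541/117.32 = 0.742 s.

0.74 s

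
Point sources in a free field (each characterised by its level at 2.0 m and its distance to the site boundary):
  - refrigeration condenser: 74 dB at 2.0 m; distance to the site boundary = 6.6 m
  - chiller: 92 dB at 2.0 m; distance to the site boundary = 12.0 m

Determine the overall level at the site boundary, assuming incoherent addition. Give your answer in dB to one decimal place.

Propagate each source to the receiver with L = L_ref − 20·log₁₀(r/r_ref), then add intensities.
refrigeration condenser: 74 − 20·log₁₀(6.6/2.0) = 74 − 10.37 = 63.63 dB.
chiller: 92 − 20·log₁₀(12.0/2.0) = 92 − 15.56 = 76.44 dB.
Σ 10^(L/10) = 4.633e+07 → L_total = 10·log₁₀(4.633e+07) = 76.66 dB.

76.7 dB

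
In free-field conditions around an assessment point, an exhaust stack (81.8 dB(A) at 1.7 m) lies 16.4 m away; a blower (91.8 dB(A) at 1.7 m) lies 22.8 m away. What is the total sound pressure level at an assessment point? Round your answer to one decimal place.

70.0 dB(A)

First find each source's level at the receiver (point-source: −20·log₁₀(r/r_ref)), then combine on an intensity basis.
exhaust stack: 81.8 − 20·log₁₀(16.4/1.7) = 81.8 − 19.69 = 62.11 dB(A).
blower: 91.8 − 20·log₁₀(22.8/1.7) = 91.8 − 22.55 = 69.25 dB(A).
Σ 10^(L/10) = 1.004e+07 → L_total = 10·log₁₀(1.004e+07) = 70.02 dB(A).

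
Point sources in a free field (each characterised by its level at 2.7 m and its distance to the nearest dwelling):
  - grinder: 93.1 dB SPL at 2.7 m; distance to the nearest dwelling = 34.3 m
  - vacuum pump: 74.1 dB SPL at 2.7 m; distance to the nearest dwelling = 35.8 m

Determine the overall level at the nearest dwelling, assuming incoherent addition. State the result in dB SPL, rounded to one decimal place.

Propagate each source to the receiver with L = L_ref − 20·log₁₀(r/r_ref), then add intensities.
grinder: 93.1 − 20·log₁₀(34.3/2.7) = 93.1 − 22.08 = 71.02 dB SPL.
vacuum pump: 74.1 − 20·log₁₀(35.8/2.7) = 74.1 − 22.45 = 51.65 dB SPL.
Σ 10^(L/10) = 1.280e+07 → L_total = 10·log₁₀(1.280e+07) = 71.07 dB SPL.

71.1 dB SPL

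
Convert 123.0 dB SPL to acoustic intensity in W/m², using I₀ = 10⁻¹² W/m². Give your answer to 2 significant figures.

I = I₀·10^(L/10) = 10⁻¹² × 10^(123.0/10) = 10^(0.300).

2.0 W/m²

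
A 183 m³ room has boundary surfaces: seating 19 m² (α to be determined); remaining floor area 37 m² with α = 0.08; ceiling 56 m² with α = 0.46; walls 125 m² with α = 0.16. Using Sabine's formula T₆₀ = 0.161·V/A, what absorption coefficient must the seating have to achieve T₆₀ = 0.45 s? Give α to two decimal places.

0.88

From T₆₀ = 0.161·V/A, the target T₆₀ = 0.45 s needs A = 0.161·183/0.45 = 65.47 m².
Absorption from the other surfaces = 37·0.08 + 56·0.46 + 125·0.16 = 48.72 m², so the seating must supply 16.75 m² over 19 m².
α = 16.75/19 = 0.882.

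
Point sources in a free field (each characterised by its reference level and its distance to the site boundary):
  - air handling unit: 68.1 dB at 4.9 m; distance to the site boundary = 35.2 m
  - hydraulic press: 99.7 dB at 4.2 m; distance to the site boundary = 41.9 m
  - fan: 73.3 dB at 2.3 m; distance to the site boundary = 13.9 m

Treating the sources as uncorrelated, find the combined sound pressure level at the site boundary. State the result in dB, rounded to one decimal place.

First find each source's level at the receiver (point-source: −20·log₁₀(r/r_ref)), then combine on an intensity basis.
air handling unit: 68.1 − 20·log₁₀(35.2/4.9) = 68.1 − 17.13 = 50.97 dB.
hydraulic press: 99.7 − 20·log₁₀(41.9/4.2) = 99.7 − 19.98 = 79.72 dB.
fan: 73.3 − 20·log₁₀(13.9/2.3) = 73.3 − 15.63 = 57.67 dB.
Σ 10^(L/10) = 9.448e+07 → L_total = 10·log₁₀(9.448e+07) = 79.75 dB.

79.8 dB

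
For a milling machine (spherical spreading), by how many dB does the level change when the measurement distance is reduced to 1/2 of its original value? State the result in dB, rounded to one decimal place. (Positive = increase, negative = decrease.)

+6.0 dB

With spherical spreading the level changes by −20·log₁₀(r₂/r₁).
ΔL = −20·log₁₀(0.5) = +6.02 dB.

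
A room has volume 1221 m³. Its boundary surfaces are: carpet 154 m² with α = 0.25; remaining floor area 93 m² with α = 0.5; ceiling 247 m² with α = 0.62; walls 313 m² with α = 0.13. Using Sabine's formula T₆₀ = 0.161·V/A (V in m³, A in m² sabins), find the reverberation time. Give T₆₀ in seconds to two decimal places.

Summing Sᵢαᵢ: 154·0.25 + 93·0.5 + 247·0.62 + 313·0.13 = 278.83 m².
T₆₀ = 0.161·V/A = 0.161·1221/278.83 = 0.705 s.

0.71 s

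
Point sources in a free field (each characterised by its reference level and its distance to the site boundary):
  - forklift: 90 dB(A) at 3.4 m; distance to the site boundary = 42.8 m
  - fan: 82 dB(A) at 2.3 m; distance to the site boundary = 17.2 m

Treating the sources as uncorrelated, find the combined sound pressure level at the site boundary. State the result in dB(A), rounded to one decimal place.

69.6 dB(A)

First find each source's level at the receiver (point-source: −20·log₁₀(r/r_ref)), then combine on an intensity basis.
forklift: 90 − 20·log₁₀(42.8/3.4) = 90 − 22.00 = 68.00 dB(A).
fan: 82 − 20·log₁₀(17.2/2.3) = 82 − 17.48 = 64.52 dB(A).
Σ 10^(L/10) = 9.145e+06 → L_total = 10·log₁₀(9.145e+06) = 69.61 dB(A).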